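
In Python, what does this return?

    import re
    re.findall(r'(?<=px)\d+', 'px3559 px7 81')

['3559', '7']

The `(?=…)`/`(?<=…)` assertion just peeks at neighbouring text; it doesn't advance the match position.
No capturing groups, so `findall` returns the 2 full match strings.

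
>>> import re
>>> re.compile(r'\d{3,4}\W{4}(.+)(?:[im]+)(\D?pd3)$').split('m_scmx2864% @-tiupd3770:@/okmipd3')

['m_scmx', 'tiupd3770:@/okm', 'pd3', '']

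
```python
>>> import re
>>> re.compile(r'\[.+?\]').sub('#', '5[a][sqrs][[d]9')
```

Because the quantifier is non-greedy, it stops expanding at the earliest point where the rest of the pattern can succeed.
Matches: at [1:4] → '[a]'; at [4:10] → '[sqrs]'; at [10:14] → '[[d]'.
Each match is replaced by '#'.

'5###9'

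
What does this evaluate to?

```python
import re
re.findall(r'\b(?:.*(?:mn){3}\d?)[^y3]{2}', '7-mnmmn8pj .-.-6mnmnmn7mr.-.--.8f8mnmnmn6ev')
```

The pattern matches a word boundary (`\b`, zero-width); then zero or more of any character, then the literal 'mn' repeated 3 times, then optionally a digit (non-capturing group); then exactly 2 of any character except [y3].
Since nothing is captured, `findall` lists the 1 matched substring directly.

['7-mnmmn8pj .-.-6mnmnmn7mr.-.--.8f8mnmnmn6ev']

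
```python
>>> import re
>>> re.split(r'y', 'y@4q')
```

['', '@4q']

This matches a literal 'y'.
Splitting on the pattern gives 2 pieces.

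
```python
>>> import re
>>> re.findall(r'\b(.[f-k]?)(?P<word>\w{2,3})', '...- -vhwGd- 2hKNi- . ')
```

[('vh', 'wGd'), ('2h', 'KNi')]

This matches a word boundary (`\b`, zero-width); then any character, then optionally a character in [f-k] (captured); then 2 to 3 of a word character (captured as 'word').
Matches: at [6:11] match 'vhwGd', groups = ('vh', 'wGd'); at [13:18] match '2hKNi', groups = ('2h', 'KNi').
2 groups means each result is a tuple of 2 captured strings — 2 here.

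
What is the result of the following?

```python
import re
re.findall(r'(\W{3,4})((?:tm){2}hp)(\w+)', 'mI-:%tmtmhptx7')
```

[('-:%', 'tmtmhp', 'tx7')]

The pattern matches 3 to 4 of a non-word character (captured); then the literal 'tm' repeated 2 times, then the literal 'hp' (captured); then one or more of a word character (captured).
Scanning left to right: at [2:14] match '-:%tmtmhptx7', groups = ('-:%', 'tmtmhp', 'tx7').
3 groups means the one result is a tuple of 3 captured strings — 1 here.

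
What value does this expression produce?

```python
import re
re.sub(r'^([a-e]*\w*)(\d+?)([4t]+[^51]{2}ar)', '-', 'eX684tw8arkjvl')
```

'-kjvl'

`sub` substitutes '-' at each match site.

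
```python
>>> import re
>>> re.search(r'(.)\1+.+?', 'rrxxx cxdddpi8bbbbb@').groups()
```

('r',)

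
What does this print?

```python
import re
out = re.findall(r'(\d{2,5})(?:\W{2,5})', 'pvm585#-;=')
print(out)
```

This matches 2 to 5 of a digit (captured); then 2 to 5 of a non-word character (non-capturing group).
Scanning left to right: at [3:10] match '585#-;=', group 1 = '585'.
`findall` collects group 1 from the one match (1 total).

['585']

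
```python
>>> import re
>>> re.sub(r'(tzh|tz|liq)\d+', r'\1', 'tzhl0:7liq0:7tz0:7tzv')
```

Each match is replaced using the text its own group 1 captured.

'tzhl0:7liq:7tz:7tzv'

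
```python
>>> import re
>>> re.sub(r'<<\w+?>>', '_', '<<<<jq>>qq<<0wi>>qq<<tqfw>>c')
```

'<<_qq_qq_c'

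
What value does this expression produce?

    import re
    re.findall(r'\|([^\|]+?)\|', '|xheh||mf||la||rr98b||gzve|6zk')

['xheh', 'mf', 'la', 'rr98b', 'gzve']

Scanning left to right: at [0:6] match '|xheh|', group 1 = 'xheh'; at [6:10] match '|mf|', group 1 = 'mf'; at [10:14] match '|la|', group 1 = 'la'; at [14:21] match '|rr98b|', group 1 = 'rr98b'; at [21:27] match '|gzve|', group 1 = 'gzve'.
`findall` collects group 1 from each match (5 total).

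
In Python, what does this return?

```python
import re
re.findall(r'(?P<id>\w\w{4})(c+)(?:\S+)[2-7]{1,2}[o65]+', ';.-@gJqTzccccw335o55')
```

2 groups means the one result is a tuple of 2 captured strings — 1 here.

[('gJqTz', 'cccc')]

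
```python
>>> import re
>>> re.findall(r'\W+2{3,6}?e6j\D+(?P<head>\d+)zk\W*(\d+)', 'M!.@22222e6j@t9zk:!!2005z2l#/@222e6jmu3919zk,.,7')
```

Pattern: one or more of a non-word character, then 3 to 6 of a literal '2' (lazy), then the literal 'e6j'; then one or more of a non-digit; then one or more of a digit (captured as 'head'); then the literal 'zk', then zero or more of a non-word character; then one or more of a digit (captured).
Walking the string: at [1:24] match '!.@22222e6j@t9zk:!!2005', groups = ('9', '2005'); at [27:48] match '#/@222e6jmu3919zk,.,7', groups = ('3919', '7').
Multiple groups make `findall` return tuples — one 2-tuple for each match.

[('9', '2005'), ('3919', '7')]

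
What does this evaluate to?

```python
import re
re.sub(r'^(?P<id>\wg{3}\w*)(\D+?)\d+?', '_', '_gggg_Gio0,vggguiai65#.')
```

'_5#.'

The pattern matches anchored at the start of the string; then a word character, then exactly 3 of the literal 'g', then zero or more of a word character (captured as 'id'); then one or more of a non-digit (lazy) (captured); then one or more of a digit (lazy).
Matches: at [0:20] → '_gggg_Gio0,vggguiai6'.
Each match is replaced by '_'.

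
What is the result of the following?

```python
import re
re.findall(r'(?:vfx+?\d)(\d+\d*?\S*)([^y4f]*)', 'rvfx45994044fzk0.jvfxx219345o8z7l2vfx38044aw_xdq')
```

[('5994044fzk0.jvfxx219345o8z7l2vfx38044aw_xdq', '')]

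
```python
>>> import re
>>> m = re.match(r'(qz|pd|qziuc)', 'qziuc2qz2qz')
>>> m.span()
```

(0, 2)

`re.match` won't scan ahead — the pattern has to work from the very first character.
The match spans [0:2] → 'qz'.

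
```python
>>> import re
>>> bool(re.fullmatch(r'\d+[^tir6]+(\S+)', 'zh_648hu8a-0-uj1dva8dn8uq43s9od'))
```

False

`re.fullmatch` requires the pattern to consume the entire string.
Here the pattern can't cover the whole string, so the call returns None, and `bool(None)` is False.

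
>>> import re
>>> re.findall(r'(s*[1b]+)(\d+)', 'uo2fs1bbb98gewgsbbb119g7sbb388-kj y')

[('s1bbb', '98'), ('sbbb11', '9'), ('sbb', '388')]

Pattern: zero or more of a literal 's', then one or more of one of [1b] (captured); then one or more of a digit (captured).
Matches: at [4:11] match 's1bbb98', groups = ('s1bbb', '98'); at [15:22] match 'sbbb119', groups = ('sbbb11', '9'); at [24:30] match 'sbb388', groups = ('sbb', '388').
Multiple groups make `findall` return tuples — one 2-tuple for each match.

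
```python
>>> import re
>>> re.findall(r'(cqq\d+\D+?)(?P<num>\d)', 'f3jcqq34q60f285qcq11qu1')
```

Pattern: the literal 'cqq', then one or more of a digit, then one or more of a non-digit (lazy) (captured); then a digit (captured as 'num').
Matches: at [3:10] match 'cqq34q6', groups = ('cqq34q', '6').
2 groups means the one result is a tuple of 2 captured strings — 1 here.

[('cqq34q', '6')]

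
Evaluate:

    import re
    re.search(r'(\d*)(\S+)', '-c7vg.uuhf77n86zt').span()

(0, 17)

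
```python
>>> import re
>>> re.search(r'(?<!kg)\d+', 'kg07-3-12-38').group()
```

'7'

A negative assertion filters positions out without eating any characters.
`re.search` tries every starting position until one works.
The match spans [3:4] → '7'.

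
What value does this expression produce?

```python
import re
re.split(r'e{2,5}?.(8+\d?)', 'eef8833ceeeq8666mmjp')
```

['', '883', '3c', '86', '66mmjp']

`re.split` interleaves the captured-group text with the surrounding fragments.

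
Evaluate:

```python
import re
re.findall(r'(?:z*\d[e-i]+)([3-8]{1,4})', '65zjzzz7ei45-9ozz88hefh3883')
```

['45', '3883']

This matches zero or more of the literal 'z', then a digit, then one or more of a character in [e-i] (non-capturing group); then 1 to 4 of a character in [3-8] (captured).
One capturing group, so `findall` returns just the captured substring from each match — 2 in all.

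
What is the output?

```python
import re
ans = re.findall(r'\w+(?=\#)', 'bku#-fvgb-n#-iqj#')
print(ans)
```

['bku', 'n', 'iqj']

The lookaround is zero-width — it requires the adjacent text to match without consuming it, so the asserted text isn't part of the match.
Since nothing is captured, `findall` lists the 3 matched substrings directly.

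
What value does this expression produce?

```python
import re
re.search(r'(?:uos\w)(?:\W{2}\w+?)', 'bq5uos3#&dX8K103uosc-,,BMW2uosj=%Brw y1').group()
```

'uos3#&d'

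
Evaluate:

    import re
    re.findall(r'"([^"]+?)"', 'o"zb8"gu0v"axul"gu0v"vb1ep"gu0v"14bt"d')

One capturing group, so `findall` returns just the captured substring from each match — 4 in all.

['zb8', 'axul', 'vb1ep', '14bt']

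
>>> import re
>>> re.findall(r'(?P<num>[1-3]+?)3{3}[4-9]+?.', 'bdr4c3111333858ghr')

['3111']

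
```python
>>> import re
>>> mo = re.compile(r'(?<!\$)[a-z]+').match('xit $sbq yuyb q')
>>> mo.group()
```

'xit'

Because the assertion is negative and zero-width, positions next to the forbidden text are skipped.
`re.match` won't scan ahead — the pattern has to work from the very first character.
The match spans [0:3] → 'xit'.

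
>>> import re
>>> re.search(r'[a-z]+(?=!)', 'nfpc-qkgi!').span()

(5, 9)

Lookahead/lookbehind check context without consuming it, so the matched span excludes the asserted characters.
`re.search` scans for the first position where the pattern succeeds.
The match spans [5:9] → 'qkgi'.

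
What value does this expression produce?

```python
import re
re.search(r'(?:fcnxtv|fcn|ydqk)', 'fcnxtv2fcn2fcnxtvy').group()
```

Branches in `(...|...)` are attempted left-to-right; the first branch that allows the whole pattern to succeed is taken.
`re.search` scans for the first position where the pattern succeeds.
The match spans [0:6] → 'fcnxtv'.

'fcnxtv'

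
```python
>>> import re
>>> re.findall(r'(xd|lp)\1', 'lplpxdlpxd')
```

After group 1 captures some text, `\1` only succeeds where that same text appears again.
Scanning left to right: at [0:4] match 'lplp', group 1 = 'lp'.
One capturing group, so `findall` returns just the captured substring from the one match — 1 in all.

['lp']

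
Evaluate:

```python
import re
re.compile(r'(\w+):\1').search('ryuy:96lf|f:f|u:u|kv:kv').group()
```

'f:f'

`\1` is not a pattern — it's the concrete string captured by group 1, re-applied verbatim.
Unlike `match`, `search` isn't anchored — it looks for the pattern anywhere in the string.
The match spans [10:13] → 'f:f'.
Captured: group 1 = 'f'.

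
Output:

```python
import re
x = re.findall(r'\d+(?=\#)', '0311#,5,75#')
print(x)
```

Because the assertion is zero-width, the text it checks is not consumed and won't appear in the result.
Scanning left to right: at [0:4] → '0311'; at [8:10] → '75'.
`findall` yields the raw match text (2 of them) because the pattern has no groups.

['0311', '75']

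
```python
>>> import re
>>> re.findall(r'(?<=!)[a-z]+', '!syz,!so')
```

['syz', 'so']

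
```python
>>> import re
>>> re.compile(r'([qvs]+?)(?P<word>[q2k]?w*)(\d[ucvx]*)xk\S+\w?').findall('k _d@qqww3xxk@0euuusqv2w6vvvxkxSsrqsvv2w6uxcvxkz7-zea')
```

[('q', 'qww', '3x')]

The pattern matches one or more of one of [qvs] (lazy) (captured); then optionally one of [q2k], then zero or more of a literal 'w' (captured as 'word'); then a digit, then zero or more of one of [ucvx] (captured); then the literal 'xk', then one or more of a non-whitespace character, then optionally a word character.
Scanning left to right: at [5:53] match 'qqww3xxk@0euuusqv2w6vvvxkxSsrqsvv2w6uxcvxkz7-zea', groups = ('q', 'qww', '3x').
With 3 capturing groups, `findall` returns a 3-tuple per match.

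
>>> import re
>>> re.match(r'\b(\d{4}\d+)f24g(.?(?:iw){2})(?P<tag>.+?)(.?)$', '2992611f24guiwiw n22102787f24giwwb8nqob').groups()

('2992611', 'uiwiw', ' n22102787f24giwwb8nqo', 'b')

The match spans [0:39] → '2992611f24guiwiw n22102787f24giwwb8nqob'.
Captured: group 1 = '2992611', group 2 = 'uiwiw', group 3 = ' n22102787f24giwwb8nqo', group 4 = 'b'.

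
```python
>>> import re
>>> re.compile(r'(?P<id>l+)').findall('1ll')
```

['ll']

Pattern: one or more of a literal 'l' (captured as 'id').
`findall` collects group 1 from the one match (1 total).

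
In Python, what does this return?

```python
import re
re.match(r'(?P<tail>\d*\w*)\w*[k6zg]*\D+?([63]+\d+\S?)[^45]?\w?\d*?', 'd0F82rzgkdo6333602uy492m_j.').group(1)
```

The pattern matches zero or more of a digit, then zero or more of a word character (captured as 'tail'); then zero or more of a word character; then zero or more of one of [k6zg], then one or more of a non-digit (lazy); then one or more of one of [63], then one or more of a digit, then optionally a non-whitespace character (captured); then optionally any character except [45], then optionally a word character, then zero or more of a digit (lazy).
With the lazy modifier that quantifier settles for the fewest repetitions that let the rest of the pattern succeed (the atoms after it are unaffected and can still be greedy).
`match` is anchored at position 0; if the pattern doesn't fit there, it returns None.
The match spans [0:21] → 'd0F82rzgkdo6333602uy4'.
Captured: group 1 = 'd0F82rzgkd', group 2 = '6333602u'.

'd0F82rzgkd'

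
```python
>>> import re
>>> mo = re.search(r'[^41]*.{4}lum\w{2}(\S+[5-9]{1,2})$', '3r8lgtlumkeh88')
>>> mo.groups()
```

('h88',)

Pattern: zero or more of any character except [41], then exactly 4 of any character; then the literal 'lum', then exactly 2 of a word character; then one or more of a non-whitespace character, then 1 to 2 of a character in [5-9] (captured); then anchored at the end.
`re.search` tries every starting position until one works.
The match spans [0:14] → '3r8lgtlumkeh88'.
Captured: group 1 = 'h88'.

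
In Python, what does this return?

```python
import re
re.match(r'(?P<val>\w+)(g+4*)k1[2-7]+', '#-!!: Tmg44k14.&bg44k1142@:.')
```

None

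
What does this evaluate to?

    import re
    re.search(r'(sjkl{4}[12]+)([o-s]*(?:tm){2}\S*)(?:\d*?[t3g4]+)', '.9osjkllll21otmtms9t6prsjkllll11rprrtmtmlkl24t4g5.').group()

'sjkllll21otmtms9t6prsjkllll11rprrtmtmlkl24t4g'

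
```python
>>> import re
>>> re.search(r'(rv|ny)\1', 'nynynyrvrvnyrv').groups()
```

('ny',)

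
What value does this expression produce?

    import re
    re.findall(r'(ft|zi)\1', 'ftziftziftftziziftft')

['ft', 'zi', 'ft']

After group 1 captures some text, `\1` only succeeds where that same text appears again.
Scanning left to right: at [8:12] match 'ftft', group 1 = 'ft'; at [12:16] match 'zizi', group 1 = 'zi'; at [16:20] match 'ftft', group 1 = 'ft'.
With a single group, `findall` returns only what that group captured — 3 items.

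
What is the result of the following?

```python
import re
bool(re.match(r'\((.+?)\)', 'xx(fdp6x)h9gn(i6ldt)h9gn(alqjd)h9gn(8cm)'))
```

`re.match` only tries the pattern at the start of the string.
Here the pattern fails at index 0, so the call returns None, and `bool(None)` is False.

False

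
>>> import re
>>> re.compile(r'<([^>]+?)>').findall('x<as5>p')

['as5']

Scanning left to right: at [1:6] match '<as5>', group 1 = 'as5'.
`findall` collects group 1 from the one match (1 total).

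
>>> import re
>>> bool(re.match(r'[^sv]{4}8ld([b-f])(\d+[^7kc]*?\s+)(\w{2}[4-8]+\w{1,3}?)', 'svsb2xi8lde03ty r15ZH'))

False

`re.match` won't scan ahead — the pattern has to work from the very first character.
Here the string doesn't start with a match, so the call returns None, and `bool(None)` is False.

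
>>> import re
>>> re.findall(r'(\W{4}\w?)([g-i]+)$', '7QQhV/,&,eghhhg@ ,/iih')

[('@ ,/i', 'ih')]

The pattern matches exactly 4 of a non-word character, then optionally a word character (captured); then one or more of a character in [g-i] (captured); then anchored at the end.
Walking the string: at [15:22] match '@ ,/iih', groups = ('@ ,/i', 'ih').
With 2 capturing groups, `findall` returns a 2-tuple per match.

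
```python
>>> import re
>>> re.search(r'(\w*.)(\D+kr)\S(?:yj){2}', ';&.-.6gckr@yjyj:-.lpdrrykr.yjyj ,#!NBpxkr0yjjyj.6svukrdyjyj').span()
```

(5, 31)

This matches zero or more of a word character, then any character (captured); then one or more of a non-digit, then the literal 'kr' (captured); then a non-whitespace character, then the literal 'yj' repeated 2 times.
`re.search` scans for the first position where the pattern succeeds.
The match spans [5:31] → '6gckr@yjyj:-.lpdrrykr.yjyj'.
Captured: group 1 = '6gckr@', group 2 = 'yjyj:-.lpdrrykr'.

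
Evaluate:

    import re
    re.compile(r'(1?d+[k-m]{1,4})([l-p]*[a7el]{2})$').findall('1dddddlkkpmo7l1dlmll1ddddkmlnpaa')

The pattern matches optionally the literal '1', then one or more of the literal 'd', then 1 to 4 of a character in [k-m] (captured); then zero or more of a character in [l-p], then exactly 2 of one of [a7el] (captured); then anchored at the end.
Walking the string: at [20:32] match '1ddddkmlnpaa', groups = ('1ddddkml', 'npaa').
Multiple groups make `findall` return tuples — one 2-tuple for the one match.

[('1ddddkml', 'npaa')]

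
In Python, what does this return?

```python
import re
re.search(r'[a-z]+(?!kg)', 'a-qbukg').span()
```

(0, 1)

Because the assertion is negative and zero-width, positions next to the forbidden text are skipped.
Unlike `match`, `search` isn't anchored — it looks for the pattern anywhere in the string.
The match spans [0:1] → 'a'.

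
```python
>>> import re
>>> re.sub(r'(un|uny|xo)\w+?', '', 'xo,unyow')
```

'xo,ow'

Alternation isn't longest-match — the leftmost alternative that fits at this position is chosen.
Matches: at [3:6] → 'uny'.
Each match is replaced by ''.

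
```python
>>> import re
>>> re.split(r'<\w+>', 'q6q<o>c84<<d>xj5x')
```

Matches to split on: at [3:6] → '<o>'; at [10:13] → '<d>'.
`split` removes every match and returns the 3 fragments in between.

['q6q', 'c84<', 'xj5x']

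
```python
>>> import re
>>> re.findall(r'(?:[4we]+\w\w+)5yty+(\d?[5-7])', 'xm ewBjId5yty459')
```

['45']

The pattern matches one or more of one of [4we], then a word character, then one or more of a word character (non-capturing group); then the literal '5yt', then one or more of the literal 'y'; then optionally a digit, then a character in [5-7] (captured).
Walking the string: at [3:15] match 'ewBjId5yty45', group 1 = '45'.
`findall` collects group 1 from the one match (1 total).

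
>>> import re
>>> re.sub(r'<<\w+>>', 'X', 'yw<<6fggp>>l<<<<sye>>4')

Every occurrence is swapped for 'X'.

'ywXl<<X4'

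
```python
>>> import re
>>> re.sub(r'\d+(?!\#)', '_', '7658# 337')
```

Because the assertion is negative and zero-width, positions next to the forbidden text are skipped.
Matches: at [0:3] → '765'; at [6:9] → '337'.
`sub` substitutes '_' at each match site.

'_8# _'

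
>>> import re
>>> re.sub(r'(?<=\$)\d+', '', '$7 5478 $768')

The lookaround is zero-width — it requires the adjacent text to match without consuming it, so the asserted text isn't part of the match.
Matches: at [1:2] → '7'; at [9:12] → '768'.
Each match is replaced by ''.

'$ 5478 $'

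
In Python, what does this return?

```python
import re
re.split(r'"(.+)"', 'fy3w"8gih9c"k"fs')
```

The group in the pattern means `split` returns the separators' captures alongside the pieces.

['fy3w', '8gih9c"k', 'fs']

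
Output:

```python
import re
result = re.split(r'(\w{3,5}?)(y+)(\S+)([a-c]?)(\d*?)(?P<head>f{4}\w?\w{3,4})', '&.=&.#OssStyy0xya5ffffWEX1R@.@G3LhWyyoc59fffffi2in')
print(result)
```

['&.=&.#', 'OssSt', 'yy', '0xya5ffffWEX1R@.@G3LhWyyoc59f', '', '', 'ffffi2in', '']

The pattern matches 3 to 5 of a word character (lazy) (captured); then one or more of a literal 'y' (captured); then one or more of a non-whitespace character (captured); then optionally a character in [a-c] (captured); then zero or more of a digit (lazy) (captured); then exactly 4 of the literal 'f', then optionally a word character, then 3 to 4 of a word character (captured as 'head').
Matches to split on: at [6:50] → 'OssStyy0xya5ffffWEX1R@.@G3LhWyyoc59fffffi2in'.
With a capturing group present, the delimiter's captured portion is kept in the result list.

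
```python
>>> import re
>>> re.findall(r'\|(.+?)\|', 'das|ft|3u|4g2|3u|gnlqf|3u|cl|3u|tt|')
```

['ft', '4g2', 'gnlqf', 'cl', 'tt']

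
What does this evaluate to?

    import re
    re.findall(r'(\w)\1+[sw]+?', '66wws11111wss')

`\1` has to match the exact text group 1 already captured.
Walking the string: at [0:3] match '66w', group 1 = '6'; at [5:11] match '11111w', group 1 = '1'.
One capturing group, so `findall` returns just the captured substring from each match — 2 in all.

['6', '1']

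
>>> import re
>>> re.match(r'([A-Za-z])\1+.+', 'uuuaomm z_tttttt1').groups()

('u',)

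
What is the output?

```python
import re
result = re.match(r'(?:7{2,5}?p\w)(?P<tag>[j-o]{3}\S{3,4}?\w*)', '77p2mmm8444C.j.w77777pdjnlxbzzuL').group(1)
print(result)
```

mmm8444C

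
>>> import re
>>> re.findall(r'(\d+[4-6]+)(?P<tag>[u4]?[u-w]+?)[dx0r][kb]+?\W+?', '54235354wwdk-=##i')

[('54235354', 'ww')]

This matches one or more of a digit, then one or more of a character in [4-6] (captured); then optionally one of [u4], then one or more of a character in [u-w] (lazy) (captured as 'tag'); then one of [dx0r], then one or more of one of [kb] (lazy), then one or more of a non-word character (lazy).
Walking the string: at [0:13] match '54235354wwdk-', groups = ('54235354', 'ww').
With 2 capturing groups, `findall` returns a 2-tuple per match.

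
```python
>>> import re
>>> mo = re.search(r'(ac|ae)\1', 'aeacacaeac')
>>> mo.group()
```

'acac'

`\1` is not a pattern — it's the concrete string captured by group 1, re-applied verbatim.
`re.search` scans for the first position where the pattern succeeds.
The match spans [2:6] → 'acac'.
Captured: group 1 = 'ac'.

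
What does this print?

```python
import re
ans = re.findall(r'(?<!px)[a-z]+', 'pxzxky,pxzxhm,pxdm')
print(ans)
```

['pxzxky', 'pxzxhm', 'pxdm']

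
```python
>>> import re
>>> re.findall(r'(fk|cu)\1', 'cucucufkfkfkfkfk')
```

`\1` has to match the exact text group 1 already captured.
`findall` collects group 1 from each match (3 total).

['cu', 'fk', 'fk']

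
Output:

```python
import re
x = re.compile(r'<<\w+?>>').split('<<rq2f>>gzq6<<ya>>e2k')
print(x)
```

['', 'gzq6', 'e2k']

Matches to split on: at [0:8] → '<<rq2f>>'; at [12:18] → '<<ya>>'.
Each match becomes a cut point; 3 segments remain.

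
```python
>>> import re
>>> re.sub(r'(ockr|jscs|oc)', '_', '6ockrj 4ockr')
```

The regex engine tests alternatives in the order written; an earlier branch that matches wins even if a later one would match more.
Matches: at [1:5] → 'ockr'; at [8:12] → 'ockr'.
`sub` substitutes '_' at each match site.

'6_j 4_'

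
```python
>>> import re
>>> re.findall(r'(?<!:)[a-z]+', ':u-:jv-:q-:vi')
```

['v', 'i']

The negative lookahead/lookbehind blocks any match where the forbidden context is present.
`findall` yields the raw match text (2 of them) because the pattern has no groups.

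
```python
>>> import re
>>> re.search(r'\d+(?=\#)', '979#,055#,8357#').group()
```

The `(?=…)`/`(?<=…)` assertion just peeks at neighbouring text; it doesn't advance the match position.
`re.search` scans for the first position where the pattern succeeds.
The match spans [0:3] → '979'.

'979'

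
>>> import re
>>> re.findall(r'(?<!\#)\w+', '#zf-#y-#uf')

Because the assertion is negative and zero-width, positions next to the forbidden text are skipped.
Walking the string: at [2:3] → 'f'; at [9:10] → 'f'.
`findall` yields the raw match text (2 of them) because the pattern has no groups.

['f', 'f']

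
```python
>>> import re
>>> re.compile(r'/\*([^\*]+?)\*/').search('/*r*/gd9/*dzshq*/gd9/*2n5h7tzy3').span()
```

`search` walks the string left to right and returns the first match it finds.
The match spans [0:5] → '/*r*/'.
Captured: group 1 = 'r'.

(0, 5)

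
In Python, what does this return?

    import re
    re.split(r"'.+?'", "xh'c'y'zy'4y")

['xh', 'y', '4y']

Lazy quantifiers expand one character at a time until the remainder of the pattern can match.
Each match becomes a cut point; 3 segments remain.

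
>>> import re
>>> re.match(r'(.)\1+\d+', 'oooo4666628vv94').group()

'oooo4666628'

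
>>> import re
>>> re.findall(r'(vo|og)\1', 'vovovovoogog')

['vo', 'vo', 'og']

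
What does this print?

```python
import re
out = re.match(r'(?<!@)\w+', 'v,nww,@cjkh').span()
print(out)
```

`(?!…)`/`(?<!…)` only lets a position through if the neighbouring text does NOT match; no characters are consumed.
`re.match` only tries the pattern at the start of the string.
The match spans [0:1] → 'v'.

(0, 1)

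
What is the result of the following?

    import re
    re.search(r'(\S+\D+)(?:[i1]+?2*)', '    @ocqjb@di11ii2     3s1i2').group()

'@ocqjb@di11ii2'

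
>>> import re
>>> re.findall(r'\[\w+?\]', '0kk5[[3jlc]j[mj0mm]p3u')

Matches: at [5:11] → '[3jlc]'; at [12:19] → '[mj0mm]'.
With no groups in the pattern, `findall` gives back each whole match — 2 here.

['[3jlc]', '[mj0mm]']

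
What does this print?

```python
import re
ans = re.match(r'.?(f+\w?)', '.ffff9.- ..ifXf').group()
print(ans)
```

The pattern matches optionally any character; then one or more of a literal 'f', then optionally a word character (captured).
`re.match` won't scan ahead — the pattern has to work from the very first character.
The match spans [0:6] → '.ffff9'.
Captured: group 1 = 'ffff9'.

.ffff9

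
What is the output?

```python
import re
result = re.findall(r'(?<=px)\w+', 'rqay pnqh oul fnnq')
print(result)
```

Because the assertion is zero-width, the text it checks is not consumed and won't appear in the result.
No capturing groups, so `findall` returns the 0 full match strings.
Nothing in the string satisfies the pattern, so the list is empty.

[]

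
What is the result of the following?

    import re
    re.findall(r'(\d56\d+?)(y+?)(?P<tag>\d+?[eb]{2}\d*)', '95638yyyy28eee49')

[('95638', 'yyyy', '28ee')]

This matches a digit, then the literal '56', then one or more of a digit (lazy) (captured); then one or more of a literal 'y' (lazy) (captured); then one or more of a digit (lazy), then exactly 2 of one of [eb], then zero or more of a digit (captured as 'tag').
`findall` packs the 3 group values into a tuple for every match.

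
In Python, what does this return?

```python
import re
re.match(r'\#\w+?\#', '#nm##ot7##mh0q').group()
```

'#nm#'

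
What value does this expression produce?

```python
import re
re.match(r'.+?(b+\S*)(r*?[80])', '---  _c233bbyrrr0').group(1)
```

'bbyrrr'

Pattern: one or more of any character (lazy); then one or more of a literal 'b', then zero or more of a non-whitespace character (captured); then zero or more of a literal 'r' (lazy), then one of [80] (captured).
With the lazy modifier that quantifier settles for the fewest repetitions that let the rest of the pattern succeed (the atoms after it are unaffected and can still be greedy).
`match` is anchored at position 0; if the pattern doesn't fit there, it returns None.
The match spans [0:17] → '---  _c233bbyrrr0'.
Captured: group 1 = 'bbyrrr', group 2 = '0'.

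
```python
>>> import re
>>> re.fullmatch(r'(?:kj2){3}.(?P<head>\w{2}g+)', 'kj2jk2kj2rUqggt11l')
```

None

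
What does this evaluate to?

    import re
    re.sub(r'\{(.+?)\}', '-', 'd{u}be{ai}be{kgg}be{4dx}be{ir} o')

Every occurrence is swapped for '-'.

'd-be-be-be-be- o'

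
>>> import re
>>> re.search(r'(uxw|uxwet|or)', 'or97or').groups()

('or',)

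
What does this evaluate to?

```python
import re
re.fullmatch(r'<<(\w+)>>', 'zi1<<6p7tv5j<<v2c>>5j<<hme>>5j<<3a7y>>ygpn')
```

None

`re.fullmatch` requires the pattern to consume the entire string.
Here the pattern can't cover the whole string, so the call returns None.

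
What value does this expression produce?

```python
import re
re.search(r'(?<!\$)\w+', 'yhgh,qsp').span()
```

Because the assertion is negative and zero-width, positions next to the forbidden text are skipped.
`re.search` scans for the first position where the pattern succeeds.
The match spans [0:4] → 'yhgh'.

(0, 4)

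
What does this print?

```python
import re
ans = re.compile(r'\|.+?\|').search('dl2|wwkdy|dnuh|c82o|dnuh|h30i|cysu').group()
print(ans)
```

|wwkdy|

The `?` after the quantifier makes it lazy — it takes as little as possible before letting the rest of the pattern try.
`search` walks the string left to right and returns the first match it finds.
The match spans [3:10] → '|wwkdy|'.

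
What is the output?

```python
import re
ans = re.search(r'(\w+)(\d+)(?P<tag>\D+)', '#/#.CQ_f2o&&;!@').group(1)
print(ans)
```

The match spans [4:15] → 'CQ_f2o&&;!@'.
Captured: group 1 = 'CQ_f', group 2 = '2', group 3 = 'o&&;!@'.

CQ_f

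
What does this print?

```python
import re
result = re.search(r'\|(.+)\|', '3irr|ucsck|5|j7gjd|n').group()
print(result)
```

The match spans [4:19] → '|ucsck|5|j7gjd|'.

|ucsck|5|j7gjd|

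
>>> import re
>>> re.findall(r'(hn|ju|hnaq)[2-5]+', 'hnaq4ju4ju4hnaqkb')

Scanning left to right: at [0:5] match 'hnaq4', group 1 = 'hnaq'; at [5:8] match 'ju4', group 1 = 'ju'; at [8:11] match 'ju4', group 1 = 'ju'.
`findall` collects group 1 from each match (3 total).

['hnaq', 'ju', 'ju']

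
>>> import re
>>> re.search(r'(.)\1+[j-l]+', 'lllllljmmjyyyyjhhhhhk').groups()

After group 1 captures some text, `\1` only succeeds where that same text appears again.
`re.search` scans for the first position where the pattern succeeds.
The match spans [0:7] → 'llllllj'.
Captured: group 1 = 'l'.

('l',)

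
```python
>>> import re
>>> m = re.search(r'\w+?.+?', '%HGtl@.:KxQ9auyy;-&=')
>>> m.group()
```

The pattern matches one or more of a word character (lazy); then one or more of any character (lazy).
A `+?`/`*?`/`{m,n}?` starts at its minimum and grows only as far as needed for what follows to match.
`re.search` scans for the first position where the pattern succeeds.
The match spans [1:3] → 'HG'.

'HG'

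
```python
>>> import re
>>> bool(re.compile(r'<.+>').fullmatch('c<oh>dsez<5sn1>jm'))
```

`re.fullmatch` is like wrapping the pattern in `^…$` (in single-line mode).
Here the string isn't matched end-to-end, so the call returns None, and `bool(None)` is False.

False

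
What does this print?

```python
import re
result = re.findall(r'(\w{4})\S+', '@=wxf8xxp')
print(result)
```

['wxf8']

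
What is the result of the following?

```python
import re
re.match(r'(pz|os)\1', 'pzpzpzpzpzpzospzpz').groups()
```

`\1` has to match the exact text group 1 already captured.
`re.match` won't scan ahead — the pattern has to work from the very first character.
The match spans [0:4] → 'pzpz'.
Captured: group 1 = 'pz'.

('pz',)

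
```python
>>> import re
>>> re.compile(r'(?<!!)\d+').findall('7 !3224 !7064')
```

['7', '224', '064']

A negative assertion filters positions out without eating any characters.
Since nothing is captured, `findall` lists the 3 matched substrings directly.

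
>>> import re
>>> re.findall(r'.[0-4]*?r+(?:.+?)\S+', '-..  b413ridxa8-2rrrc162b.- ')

['b413ridxa8-2rrrc162b.-']

This matches any character, then zero or more of a character in [0-4] (lazy), then one or more of the literal 'r'; then one or more of any character (lazy) (non-capturing group); then one or more of a non-whitespace character.
Walking the string: at [5:27] → 'b413ridxa8-2rrrc162b.-'.
With no groups in the pattern, `findall` gives back each whole match — 1 here.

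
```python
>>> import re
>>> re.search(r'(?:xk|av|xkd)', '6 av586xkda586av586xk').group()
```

Unlike `match`, `search` isn't anchored — it looks for the pattern anywhere in the string.
The match spans [2:4] → 'av'.

'av'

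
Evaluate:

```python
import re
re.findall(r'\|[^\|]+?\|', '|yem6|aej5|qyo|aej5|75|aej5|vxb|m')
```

['|yem6|', '|qyo|', '|75|', '|vxb|']

Matches: at [0:6] → '|yem6|'; at [10:15] → '|qyo|'; at [19:23] → '|75|'; at [27:32] → '|vxb|'.
`findall` yields the raw match text (4 of them) because the pattern has no groups.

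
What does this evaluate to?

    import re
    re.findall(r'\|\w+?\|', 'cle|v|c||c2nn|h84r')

['|v|', '|c2nn|']

No capturing groups, so `findall` returns the 2 full match strings.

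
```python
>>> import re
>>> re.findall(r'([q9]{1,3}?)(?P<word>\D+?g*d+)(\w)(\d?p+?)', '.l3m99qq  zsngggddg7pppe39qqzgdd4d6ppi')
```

Because the quantifier is non-greedy, it stops expanding at the earliest point where the rest of the pattern can succeed.
With 4 capturing groups, `findall` returns a 4-tuple per match.

[('99', 'qq  zsngggdd', 'g', '7p')]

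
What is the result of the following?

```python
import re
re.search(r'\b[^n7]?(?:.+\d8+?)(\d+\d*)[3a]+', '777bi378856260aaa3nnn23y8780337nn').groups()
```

('03',)

This matches a word boundary (`\b`, zero-width); then optionally any character except [n7]; then one or more of any character, then a digit, then one or more of the literal '8' (lazy) (non-capturing group); then one or more of a digit, then zero or more of a digit (captured); then one or more of one of [3a].
`re.search` scans for the first position where the pattern succeeds.
The match spans [0:30] → '777bi378856260aaa3nnn23y878033'.
Captured: group 1 = '03'.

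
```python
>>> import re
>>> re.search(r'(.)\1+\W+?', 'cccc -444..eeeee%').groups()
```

('c',)

`\1` has to match the exact text group 1 already captured.
`re.search` scans for the first position where the pattern succeeds.
The match spans [0:5] → 'cccc '.
Captured: group 1 = 'c'.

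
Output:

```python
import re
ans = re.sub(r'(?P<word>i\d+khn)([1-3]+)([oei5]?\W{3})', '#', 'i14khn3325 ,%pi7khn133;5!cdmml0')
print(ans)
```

Pattern: the literal 'i', then one or more of a digit, then the literal 'khn' (captured as 'word'); then one or more of a character in [1-3] (captured); then optionally one of [oei5], then exactly 3 of a non-word character (captured).
Each match is replaced by '#'.

#pi7khn133;5!cdmml0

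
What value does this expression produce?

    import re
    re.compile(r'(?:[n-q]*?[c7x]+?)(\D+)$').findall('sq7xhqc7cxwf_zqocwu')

A non-greedy quantifier consumes as few characters as it can — just enough that the remainder of the pattern still matches from where it stops; whatever follows it matches normally.
One capturing group, so `findall` returns just the captured substring from the one match — 1 in all.

['cxwf_zqocwu']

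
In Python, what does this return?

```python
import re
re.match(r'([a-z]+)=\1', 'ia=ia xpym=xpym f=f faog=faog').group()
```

After group 1 captures some text, `\1` only succeeds where that same text appears again.
`re.match` won't scan ahead — the pattern has to work from the very first character.
The match spans [0:5] → 'ia=ia'.
Captured: group 1 = 'ia'.

'ia=ia'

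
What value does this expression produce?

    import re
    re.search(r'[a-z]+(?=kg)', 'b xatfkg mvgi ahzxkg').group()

'xatf'

The positive lookaround only admits positions where the adjacent text matches; those characters stay outside the span.
The match spans [2:6] → 'xatf'.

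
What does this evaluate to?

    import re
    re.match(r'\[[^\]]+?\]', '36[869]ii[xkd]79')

`re.match` won't scan ahead — the pattern has to work from the very first character.
Here the pattern fails at index 0, so the call returns None.

None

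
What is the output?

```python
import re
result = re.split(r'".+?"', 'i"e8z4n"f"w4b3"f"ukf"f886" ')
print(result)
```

['i', 'f', 'f', 'f886" ']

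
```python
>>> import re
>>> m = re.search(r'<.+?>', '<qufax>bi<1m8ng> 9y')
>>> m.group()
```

'<qufax>'

Lazy quantifiers expand one character at a time until the remainder of the pattern can match.
`re.search` scans for the first position where the pattern succeeds.
The match spans [0:7] → '<qufax>'.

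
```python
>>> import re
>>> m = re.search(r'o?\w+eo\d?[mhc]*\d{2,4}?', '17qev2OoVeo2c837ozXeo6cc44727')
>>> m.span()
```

(0, 26)

A `+?`/`*?`/`{m,n}?` starts at its minimum and grows only as far as needed for what follows to match.
The match spans [0:26] → '17qev2OoVeo2c837ozXeo6cc44'.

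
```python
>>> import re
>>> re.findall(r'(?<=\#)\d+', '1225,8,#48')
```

['48']

The lookaround is zero-width — it requires the adjacent text to match without consuming it, so the asserted text isn't part of the match.
Matches: at [8:10] → '48'.
With no groups in the pattern, `findall` gives back each whole match — 1 here.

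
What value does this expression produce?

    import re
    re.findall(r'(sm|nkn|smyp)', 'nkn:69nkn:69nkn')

One capturing group, so `findall` returns just the captured substring from each match — 3 in all.

['nkn', 'nkn', 'nkn']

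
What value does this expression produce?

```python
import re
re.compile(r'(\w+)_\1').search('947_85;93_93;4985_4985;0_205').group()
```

'93_93'

After group 1 captures some text, `\1` only succeeds where that same text appears again.
The match spans [7:12] → '93_93'.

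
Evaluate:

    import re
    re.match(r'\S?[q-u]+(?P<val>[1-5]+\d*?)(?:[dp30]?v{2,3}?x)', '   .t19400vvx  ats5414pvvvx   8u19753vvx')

The pattern matches optionally a non-whitespace character, then one or more of a character in [q-u]; then one or more of a character in [1-5], then zero or more of a digit (lazy) (captured as 'val'); then optionally one of [dp30], then 2 to 3 of the literal 'v' (lazy), then a literal 'x' (non-capturing group).
With `match`, the pattern is implicitly anchored at the beginning.
Here position 0 doesn't satisfy it, so the call returns None.

None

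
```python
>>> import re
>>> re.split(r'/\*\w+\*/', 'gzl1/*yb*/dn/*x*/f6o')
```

['gzl1', 'dn', 'f6o']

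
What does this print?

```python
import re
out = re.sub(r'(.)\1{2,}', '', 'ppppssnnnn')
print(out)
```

After group 1 captures some text, `\1` only succeeds where that same text appears again.
`sub` substitutes '' at each match site.

ss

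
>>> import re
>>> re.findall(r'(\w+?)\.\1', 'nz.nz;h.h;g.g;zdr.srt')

['nz', 'h', 'g']

`\1` has to match the exact text group 1 already captured.
One capturing group, so `findall` returns just the captured substring from each match — 3 in all.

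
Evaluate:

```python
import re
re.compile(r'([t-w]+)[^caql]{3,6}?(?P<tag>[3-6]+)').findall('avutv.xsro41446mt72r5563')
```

This matches one or more of a character in [t-w] (captured); then 3 to 6 of any character except [caql] (lazy); then one or more of a character in [3-6] (captured as 'tag').
A `+?`/`*?`/`{m,n}?` starts at its minimum and grows only as far as needed for what follows to match.
Walking the string: at [1:11] match 'vutv.xsro4', groups = ('vutv', '4'); at [16:24] match 't72r5563', groups = ('t', '5563').
`findall` packs the 2 group values into a tuple for every match.

[('vutv', '4'), ('t', '5563')]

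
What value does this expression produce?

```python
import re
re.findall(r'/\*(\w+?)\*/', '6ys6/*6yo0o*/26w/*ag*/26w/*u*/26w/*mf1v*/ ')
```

['6yo0o', 'ag', 'u', 'mf1v']

Matches: at [4:13] match '/*6yo0o*/', group 1 = '6yo0o'; at [16:22] match '/*ag*/', group 1 = 'ag'; at [25:30] match '/*u*/', group 1 = 'u'; at [33:41] match '/*mf1v*/', group 1 = 'mf1v'.
One capturing group, so `findall` returns just the captured substring from each match — 4 in all.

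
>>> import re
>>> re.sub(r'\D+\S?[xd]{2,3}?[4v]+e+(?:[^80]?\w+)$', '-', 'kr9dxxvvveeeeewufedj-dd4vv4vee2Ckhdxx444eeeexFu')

'kr9-'

Each match is replaced by '-'.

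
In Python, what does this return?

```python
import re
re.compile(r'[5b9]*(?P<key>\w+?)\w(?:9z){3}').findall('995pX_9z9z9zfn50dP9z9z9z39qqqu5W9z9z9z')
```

The pattern matches zero or more of one of [5b9]; then one or more of a word character (lazy) (captured as 'key'); then a word character, then the literal '9z' repeated 3 times.
Walking the string: at [0:12] match '995pX_9z9z9z', group 1 = 'pX'; at [12:24] match 'fn50dP9z9z9z', group 1 = 'fn50d'; at [24:38] match '39qqqu5W9z9z9z', group 1 = '39qqqu5'.
With a single group, `findall` returns only what that group captured — 3 items.

['pX', 'fn50d', '39qqqu5']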